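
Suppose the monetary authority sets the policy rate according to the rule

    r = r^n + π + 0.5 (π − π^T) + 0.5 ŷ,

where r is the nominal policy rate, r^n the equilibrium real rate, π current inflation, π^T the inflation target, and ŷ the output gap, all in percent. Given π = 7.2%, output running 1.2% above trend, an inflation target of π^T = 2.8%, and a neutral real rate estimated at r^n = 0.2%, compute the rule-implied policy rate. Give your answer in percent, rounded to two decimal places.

Output 1.2% above potential → ŷ = 1.2.
r = 0.2 + 7.2 + 0.5 × (7.2 − 2.8) + 0.5 × 1.2
   = 0.2 + 7.2 + 2.2 + 0.6 = 10.20

10.20%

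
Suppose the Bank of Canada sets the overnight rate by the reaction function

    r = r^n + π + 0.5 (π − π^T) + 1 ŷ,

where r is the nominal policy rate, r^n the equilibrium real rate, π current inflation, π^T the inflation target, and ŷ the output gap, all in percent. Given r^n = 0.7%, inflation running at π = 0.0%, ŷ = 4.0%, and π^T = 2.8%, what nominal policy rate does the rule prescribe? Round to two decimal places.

3.30%

r = 0.7 + 0.0 + 0.5 × (0.0 − 2.8) + 1 × 4.0
   = 0.7 + 0 − 1.4 + 4 = 3.30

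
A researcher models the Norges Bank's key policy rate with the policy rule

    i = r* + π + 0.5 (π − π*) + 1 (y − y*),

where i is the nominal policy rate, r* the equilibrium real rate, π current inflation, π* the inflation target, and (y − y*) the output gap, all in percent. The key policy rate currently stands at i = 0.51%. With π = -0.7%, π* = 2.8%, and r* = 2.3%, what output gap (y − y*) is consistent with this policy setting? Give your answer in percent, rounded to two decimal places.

1 (y − y*) = 0.51 − 2.3 − (-0.7) − 0.5 × ((-0.7) − 2.8) = 0.66
(y − y*) = 0.66 / 1 = 0.66

0.66%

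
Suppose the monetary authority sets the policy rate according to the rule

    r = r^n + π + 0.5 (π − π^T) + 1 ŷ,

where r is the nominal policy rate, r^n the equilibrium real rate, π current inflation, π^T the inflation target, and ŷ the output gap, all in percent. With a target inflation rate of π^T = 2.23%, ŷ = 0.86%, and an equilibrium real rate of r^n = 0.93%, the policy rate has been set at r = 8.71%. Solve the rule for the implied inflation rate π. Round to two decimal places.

Collecting π: r = r^n + (1 + 0.5) π − 0.5 π^T + 1 ŷ
1.5 π = 8.71 − 0.93 + 0.5 × 2.23 − 1 × 0.86 = 8.035
π = 8.035 / 1.5 = 5.36

5.36%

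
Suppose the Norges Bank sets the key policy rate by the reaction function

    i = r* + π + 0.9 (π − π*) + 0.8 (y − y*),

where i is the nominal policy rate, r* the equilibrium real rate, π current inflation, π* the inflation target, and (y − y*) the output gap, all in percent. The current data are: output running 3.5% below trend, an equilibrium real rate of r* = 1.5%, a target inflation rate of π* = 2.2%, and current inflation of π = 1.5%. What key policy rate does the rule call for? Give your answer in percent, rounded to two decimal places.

-0.43%

Output 3.5% below potential → (y − y*) = -3.5.
i = 1.5 + 1.5 + 0.9 × (1.5 − 2.2) + 0.8 × (-3.5)
   = 1.5 + 1.5 − 0.63 − 2.8 = -0.43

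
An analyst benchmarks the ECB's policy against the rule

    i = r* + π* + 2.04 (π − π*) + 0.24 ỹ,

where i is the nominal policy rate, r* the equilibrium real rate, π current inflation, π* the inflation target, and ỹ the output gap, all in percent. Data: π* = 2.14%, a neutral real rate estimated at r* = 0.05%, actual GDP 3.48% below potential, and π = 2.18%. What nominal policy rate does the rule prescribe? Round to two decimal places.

1.44%

Output 3.48% below potential → ỹ = -3.48.
i = 0.05 + 2.14 + 2.04 × (2.18 − 2.14) + 0.24 × (-3.48)
   = 0.05 + 2.14 + 0.0816 − 0.8352 = 1.44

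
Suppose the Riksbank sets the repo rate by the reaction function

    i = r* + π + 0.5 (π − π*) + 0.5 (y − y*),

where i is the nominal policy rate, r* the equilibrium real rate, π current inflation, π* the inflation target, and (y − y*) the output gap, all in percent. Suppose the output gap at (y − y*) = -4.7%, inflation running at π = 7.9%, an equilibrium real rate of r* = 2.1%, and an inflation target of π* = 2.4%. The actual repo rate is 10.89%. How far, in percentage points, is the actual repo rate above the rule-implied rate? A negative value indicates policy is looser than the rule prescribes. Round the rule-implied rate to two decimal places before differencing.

0.49 pp

i = 2.1 + 7.9 + 0.5 × (7.9 − 2.4) + 0.5 × (-4.7)
   = 2.1 + 7.9 + 2.75 − 2.35 = 10.40
Deviation = 10.89 − 10.40 = 0.49 pp.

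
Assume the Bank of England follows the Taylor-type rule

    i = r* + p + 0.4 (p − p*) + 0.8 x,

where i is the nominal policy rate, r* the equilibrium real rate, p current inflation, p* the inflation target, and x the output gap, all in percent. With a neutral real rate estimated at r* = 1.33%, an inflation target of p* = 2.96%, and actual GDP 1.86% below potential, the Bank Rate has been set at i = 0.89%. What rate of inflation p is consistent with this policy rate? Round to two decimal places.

1.59%

Output 1.86% below potential → x = -1.86.
Collecting p: i = r* + (1 + 0.4) p − 0.4 p* + 0.8 x
1.4 p = 0.89 − 1.33 + 0.4 × 2.96 − 0.8 × (-1.86) = 2.232
p = 2.232 / 1.4 = 1.59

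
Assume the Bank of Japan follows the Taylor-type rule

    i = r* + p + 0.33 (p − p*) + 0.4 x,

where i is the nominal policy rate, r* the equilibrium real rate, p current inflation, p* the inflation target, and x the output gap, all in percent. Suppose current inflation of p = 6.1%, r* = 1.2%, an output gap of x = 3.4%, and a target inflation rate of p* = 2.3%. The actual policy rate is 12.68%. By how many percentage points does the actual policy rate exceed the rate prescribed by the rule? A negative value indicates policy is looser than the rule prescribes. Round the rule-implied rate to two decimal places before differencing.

i = 1.2 + 6.1 + 0.33 × (6.1 − 2.3) + 0.4 × 3.4
   = 1.2 + 6.1 + 1.254 + 1.36 = 9.91
Deviation = 12.68 − 9.91 = 2.77 pp.

2.77 pp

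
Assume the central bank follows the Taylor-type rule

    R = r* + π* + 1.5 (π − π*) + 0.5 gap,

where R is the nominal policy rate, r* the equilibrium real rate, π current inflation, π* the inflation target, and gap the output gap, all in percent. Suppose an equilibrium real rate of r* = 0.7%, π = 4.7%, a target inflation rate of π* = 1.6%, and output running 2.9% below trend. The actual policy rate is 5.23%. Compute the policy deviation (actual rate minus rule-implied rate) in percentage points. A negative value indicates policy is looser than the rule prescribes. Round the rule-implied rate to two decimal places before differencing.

-0.27 pp

Output 2.9% below potential → gap = -2.9.
R = 0.7 + 1.6 + 1.5 × (4.7 − 1.6) + 0.5 × (-2.9)
   = 0.7 + 1.6 + 4.65 − 1.45 = 5.50
Deviation = 5.23 − 5.50 = -0.27 pp.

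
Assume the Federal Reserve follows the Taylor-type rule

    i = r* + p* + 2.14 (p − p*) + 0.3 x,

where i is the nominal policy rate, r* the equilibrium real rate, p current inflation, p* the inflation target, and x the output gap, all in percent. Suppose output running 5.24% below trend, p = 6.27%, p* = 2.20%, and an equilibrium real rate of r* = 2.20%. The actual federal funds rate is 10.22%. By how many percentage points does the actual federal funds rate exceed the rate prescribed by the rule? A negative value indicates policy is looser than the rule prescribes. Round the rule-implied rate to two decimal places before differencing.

Output 5.24% below potential → x = -5.24.
i = 2.20 + 2.20 + 2.14 × (6.27 − 2.20) + 0.3 × (-5.24)
   = 2.20 + 2.2 + 8.7098 − 1.572 = 11.54
Deviation = 10.22 − 11.54 = -1.32 pp.

-1.32 pp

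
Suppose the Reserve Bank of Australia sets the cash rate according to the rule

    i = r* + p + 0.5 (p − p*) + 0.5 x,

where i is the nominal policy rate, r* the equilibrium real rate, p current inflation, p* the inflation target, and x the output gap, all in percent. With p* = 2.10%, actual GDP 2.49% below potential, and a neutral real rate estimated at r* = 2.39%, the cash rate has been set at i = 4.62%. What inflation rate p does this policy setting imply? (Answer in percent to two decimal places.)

3.02%

Output 2.49% below potential → x = -2.49.
Collecting p: i = r* + (1 + 0.5) p − 0.5 p* + 0.5 x
1.5 p = 4.62 − 2.39 + 0.5 × 2.10 − 0.5 × (-2.49) = 4.525
p = 4.525 / 1.5 = 3.02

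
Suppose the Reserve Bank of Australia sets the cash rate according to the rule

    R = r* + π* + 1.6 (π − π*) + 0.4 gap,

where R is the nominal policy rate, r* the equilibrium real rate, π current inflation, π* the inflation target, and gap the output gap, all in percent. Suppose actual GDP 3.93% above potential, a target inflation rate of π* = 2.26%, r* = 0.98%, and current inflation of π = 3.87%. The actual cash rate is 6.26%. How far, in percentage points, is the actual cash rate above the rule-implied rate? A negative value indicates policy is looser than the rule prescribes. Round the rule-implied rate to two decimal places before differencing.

Output 3.93% above potential → gap = 3.93.
R = 0.98 + 2.26 + 1.6 × (3.87 − 2.26) + 0.4 × 3.93
   = 0.98 + 2.26 + 2.576 + 1.572 = 7.39
Deviation = 6.26 − 7.39 = -1.13 pp.

-1.13 pp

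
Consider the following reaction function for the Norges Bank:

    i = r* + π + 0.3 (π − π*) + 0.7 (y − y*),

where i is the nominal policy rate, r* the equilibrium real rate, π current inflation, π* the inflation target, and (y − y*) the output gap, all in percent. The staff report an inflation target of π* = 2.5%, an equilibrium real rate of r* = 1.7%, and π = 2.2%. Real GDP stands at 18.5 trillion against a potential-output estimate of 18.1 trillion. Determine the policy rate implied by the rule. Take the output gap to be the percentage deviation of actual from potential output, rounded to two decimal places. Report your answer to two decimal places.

5.36%

Output gap = 100 × (18.5 − 18.1) / 18.1 = 2.21%.
i = 1.70 + 2.20 + 0.3 × (2.20 − 2.50) + 0.7 × 2.21
   = 1.70 + 2.2 − 0.09 + 1.547 = 5.36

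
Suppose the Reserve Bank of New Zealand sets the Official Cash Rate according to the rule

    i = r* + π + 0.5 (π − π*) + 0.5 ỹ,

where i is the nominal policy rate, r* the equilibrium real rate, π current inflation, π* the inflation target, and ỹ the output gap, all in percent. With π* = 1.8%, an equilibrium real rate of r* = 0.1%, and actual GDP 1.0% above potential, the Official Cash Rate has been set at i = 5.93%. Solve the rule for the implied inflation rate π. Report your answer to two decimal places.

4.15%

Output 1.0% above potential → ỹ = 1.0.
Collecting π: i = r* + (1 + 0.5) π − 0.5 π* + 0.5 ỹ
1.5 π = 5.93 − 0.1 + 0.5 × 1.8 − 0.5 × 1.0 = 6.23
π = 6.23 / 1.5 = 4.15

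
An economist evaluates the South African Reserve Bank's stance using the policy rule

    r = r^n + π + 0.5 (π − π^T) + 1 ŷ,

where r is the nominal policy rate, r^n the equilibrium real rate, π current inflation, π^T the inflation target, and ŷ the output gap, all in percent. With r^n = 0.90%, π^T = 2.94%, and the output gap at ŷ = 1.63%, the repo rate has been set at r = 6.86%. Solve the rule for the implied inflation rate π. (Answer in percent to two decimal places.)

3.87%

Collecting π: r = r^n + (1 + 0.5) π − 0.5 π^T + 1 ŷ
1.5 π = 6.86 − 0.90 + 0.5 × 2.94 − 1 × 1.63 = 5.8
π = 5.8 / 1.5 = 3.87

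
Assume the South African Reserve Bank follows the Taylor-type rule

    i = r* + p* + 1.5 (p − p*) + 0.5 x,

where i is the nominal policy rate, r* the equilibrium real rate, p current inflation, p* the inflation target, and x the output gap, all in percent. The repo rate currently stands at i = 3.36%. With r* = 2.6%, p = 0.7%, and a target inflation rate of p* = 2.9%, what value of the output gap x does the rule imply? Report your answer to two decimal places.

2.32%

0.5 x = 3.36 − 2.6 − 2.9 − 1.5 × (0.7 − 2.9) = 1.16
x = 1.16 / 0.5 = 2.32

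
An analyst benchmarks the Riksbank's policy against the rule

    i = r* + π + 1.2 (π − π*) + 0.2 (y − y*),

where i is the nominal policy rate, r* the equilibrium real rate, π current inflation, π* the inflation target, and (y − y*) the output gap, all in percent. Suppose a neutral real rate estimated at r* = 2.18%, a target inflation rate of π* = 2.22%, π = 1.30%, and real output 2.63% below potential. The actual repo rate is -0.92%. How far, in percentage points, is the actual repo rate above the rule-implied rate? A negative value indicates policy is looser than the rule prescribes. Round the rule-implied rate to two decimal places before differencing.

Output 2.63% below potential → (y − y*) = -2.63.
i = 2.18 + 1.30 + 1.2 × (1.30 − 2.22) + 0.2 × (-2.63)
   = 2.18 + 1.3 − 1.104 − 0.526 = 1.85
Deviation = -0.92 − 1.85 = -2.77 pp.

-2.77 pp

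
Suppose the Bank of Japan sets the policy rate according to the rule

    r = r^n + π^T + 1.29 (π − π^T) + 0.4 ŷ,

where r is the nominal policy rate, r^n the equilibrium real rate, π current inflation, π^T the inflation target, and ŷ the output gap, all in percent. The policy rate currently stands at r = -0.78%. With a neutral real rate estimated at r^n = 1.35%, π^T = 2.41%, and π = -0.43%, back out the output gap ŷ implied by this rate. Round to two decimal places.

0.4 ŷ = -0.78 − 1.35 − 2.41 − 1.29 × ((-0.43) − 2.41) = -0.8764
ŷ = -0.8764 / 0.4 = -2.19

-2.19%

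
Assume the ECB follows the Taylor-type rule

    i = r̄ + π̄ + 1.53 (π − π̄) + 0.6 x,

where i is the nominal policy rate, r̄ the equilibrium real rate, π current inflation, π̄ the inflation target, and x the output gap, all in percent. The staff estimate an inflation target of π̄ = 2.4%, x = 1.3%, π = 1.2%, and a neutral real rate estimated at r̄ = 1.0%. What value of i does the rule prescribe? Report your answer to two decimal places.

2.34%

i = 1.0 + 2.4 + 1.53 × (1.2 − 2.4) + 0.6 × 1.3
   = 1.0 + 2.4 − 1.836 + 0.78 = 2.34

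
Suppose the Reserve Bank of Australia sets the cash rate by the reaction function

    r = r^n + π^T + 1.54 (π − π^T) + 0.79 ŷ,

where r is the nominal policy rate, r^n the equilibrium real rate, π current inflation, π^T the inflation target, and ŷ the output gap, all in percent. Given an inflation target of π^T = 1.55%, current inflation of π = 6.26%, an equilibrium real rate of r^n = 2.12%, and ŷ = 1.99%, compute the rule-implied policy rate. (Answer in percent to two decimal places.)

r = 2.12 + 1.55 + 1.54 × (6.26 − 1.55) + 0.79 × 1.99
   = 2.12 + 1.55 + 7.2534 + 1.5721 = 12.50

12.50%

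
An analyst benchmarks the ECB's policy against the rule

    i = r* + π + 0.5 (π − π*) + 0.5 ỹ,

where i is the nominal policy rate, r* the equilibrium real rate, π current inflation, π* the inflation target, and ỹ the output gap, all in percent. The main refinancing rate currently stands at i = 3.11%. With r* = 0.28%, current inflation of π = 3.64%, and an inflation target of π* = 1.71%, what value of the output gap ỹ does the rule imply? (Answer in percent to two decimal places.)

0.5 ỹ = 3.11 − 0.28 − 3.64 − 0.5 × (3.64 − 1.71) = -1.775
ỹ = -1.775 / 0.5 = -3.55

-3.55%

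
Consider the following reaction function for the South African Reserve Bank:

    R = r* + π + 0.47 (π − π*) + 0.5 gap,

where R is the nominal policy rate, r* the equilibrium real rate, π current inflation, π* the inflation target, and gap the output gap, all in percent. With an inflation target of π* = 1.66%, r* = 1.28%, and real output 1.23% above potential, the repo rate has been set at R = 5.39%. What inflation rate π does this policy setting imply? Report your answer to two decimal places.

Output 1.23% above potential → gap = 1.23.
Collecting π: R = r* + (1 + 0.47) π − 0.47 π* + 0.5 gap
1.47 π = 5.39 − 1.28 + 0.47 × 1.66 − 0.5 × 1.23 = 4.2752
π = 4.2752 / 1.47 = 2.91

2.91%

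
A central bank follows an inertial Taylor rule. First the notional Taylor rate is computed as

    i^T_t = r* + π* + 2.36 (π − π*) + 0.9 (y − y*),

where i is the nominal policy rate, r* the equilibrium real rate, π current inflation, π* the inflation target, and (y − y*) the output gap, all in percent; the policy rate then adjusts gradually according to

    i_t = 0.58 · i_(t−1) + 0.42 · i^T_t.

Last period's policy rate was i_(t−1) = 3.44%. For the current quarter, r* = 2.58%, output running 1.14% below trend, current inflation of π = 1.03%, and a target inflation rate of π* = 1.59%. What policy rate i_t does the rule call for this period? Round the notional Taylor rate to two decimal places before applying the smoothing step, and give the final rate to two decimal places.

2.76%

Output 1.14% below potential → (y − y*) = -1.14.
i^T_t = 2.58 + 1.59 + 2.36 × (1.03 − 1.59) + 0.9 × (-1.14)
   = 2.58 + 1.59 − 1.3216 − 1.026 = 1.82
i_t = 0.58 × 3.44 + 0.42 × 1.82 = 1.9952 + 0.7644 = 2.76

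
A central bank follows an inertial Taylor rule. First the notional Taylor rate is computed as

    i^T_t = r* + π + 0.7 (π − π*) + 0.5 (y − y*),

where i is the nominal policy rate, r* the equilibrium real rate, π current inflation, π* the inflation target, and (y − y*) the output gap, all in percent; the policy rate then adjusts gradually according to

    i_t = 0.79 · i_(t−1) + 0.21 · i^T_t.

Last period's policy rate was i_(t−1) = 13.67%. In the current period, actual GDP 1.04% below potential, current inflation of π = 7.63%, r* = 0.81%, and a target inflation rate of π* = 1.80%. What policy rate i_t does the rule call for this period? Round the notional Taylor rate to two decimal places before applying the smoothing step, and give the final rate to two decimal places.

Output 1.04% below potential → (y − y*) = -1.04.
i^T_t = 0.81 + 7.63 + 0.7 × (7.63 − 1.80) + 0.5 × (-1.04)
   = 0.81 + 7.63 + 4.081 − 0.52 = 12.00
i_t = 0.79 × 13.67 + 0.21 × 12.00 = 10.7993 + 2.52 = 13.32

13.32%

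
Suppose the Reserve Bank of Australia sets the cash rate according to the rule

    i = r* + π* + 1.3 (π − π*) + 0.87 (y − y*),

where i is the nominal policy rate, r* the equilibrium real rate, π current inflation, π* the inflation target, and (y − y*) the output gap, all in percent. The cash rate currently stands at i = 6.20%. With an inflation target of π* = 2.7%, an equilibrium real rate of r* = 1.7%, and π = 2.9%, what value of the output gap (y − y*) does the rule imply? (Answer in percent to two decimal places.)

1.77%

0.87 (y − y*) = 6.20 − 1.7 − 2.7 − 1.3 × (2.9 − 2.7) = 1.54
(y − y*) = 1.54 / 0.87 = 1.77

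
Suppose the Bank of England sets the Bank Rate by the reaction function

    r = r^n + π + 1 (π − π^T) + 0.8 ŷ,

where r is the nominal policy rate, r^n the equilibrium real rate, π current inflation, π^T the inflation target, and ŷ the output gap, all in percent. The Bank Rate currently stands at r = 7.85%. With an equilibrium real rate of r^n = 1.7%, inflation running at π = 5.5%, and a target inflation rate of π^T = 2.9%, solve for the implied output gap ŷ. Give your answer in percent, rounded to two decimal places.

0.8 ŷ = 7.85 − 1.7 − 5.5 − 1 × (5.5 − 2.9) = -1.95
ŷ = -1.95 / 0.8 = -2.44

-2.44%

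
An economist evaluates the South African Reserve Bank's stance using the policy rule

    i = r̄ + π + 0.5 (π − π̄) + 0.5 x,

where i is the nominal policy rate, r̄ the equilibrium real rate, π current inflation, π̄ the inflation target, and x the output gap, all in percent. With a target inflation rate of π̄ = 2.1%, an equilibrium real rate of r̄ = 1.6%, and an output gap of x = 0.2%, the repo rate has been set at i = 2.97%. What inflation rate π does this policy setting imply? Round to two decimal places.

1.55%

Collecting π: i = r̄ + (1 + 0.5) π − 0.5 π̄ + 0.5 x
1.5 π = 2.97 − 1.6 + 0.5 × 2.1 − 0.5 × 0.2 = 2.32
π = 2.32 / 1.5 = 1.55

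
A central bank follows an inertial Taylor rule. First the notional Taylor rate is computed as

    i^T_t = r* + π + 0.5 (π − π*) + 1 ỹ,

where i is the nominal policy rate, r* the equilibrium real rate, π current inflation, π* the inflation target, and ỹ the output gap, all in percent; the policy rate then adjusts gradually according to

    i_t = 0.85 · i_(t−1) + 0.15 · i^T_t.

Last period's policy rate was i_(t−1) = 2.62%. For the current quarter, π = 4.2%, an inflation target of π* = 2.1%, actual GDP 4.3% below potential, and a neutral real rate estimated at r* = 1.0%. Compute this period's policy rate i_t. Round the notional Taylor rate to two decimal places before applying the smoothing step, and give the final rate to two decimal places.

2.52%

Output 4.3% below potential → ỹ = -4.3.
i^T_t = 1.0 + 4.2 + 0.5 × (4.2 − 2.1) + 1 × (-4.3)
   = 1.0 + 4.2 + 1.05 − 4.3 = 1.95
i_t = 0.85 × 2.62 + 0.15 × 1.95 = 2.227 + 0.2925 = 2.52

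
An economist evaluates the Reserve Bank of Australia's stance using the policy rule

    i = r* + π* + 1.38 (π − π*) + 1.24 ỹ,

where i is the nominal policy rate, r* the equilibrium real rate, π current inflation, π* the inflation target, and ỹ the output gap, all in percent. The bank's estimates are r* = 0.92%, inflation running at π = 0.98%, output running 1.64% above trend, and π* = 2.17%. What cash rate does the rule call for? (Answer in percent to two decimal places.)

3.48%

Output 1.64% above potential → ỹ = 1.64.
i = 0.92 + 2.17 + 1.38 × (0.98 − 2.17) + 1.24 × 1.64
   = 0.92 + 2.17 − 1.6422 + 2.0336 = 3.48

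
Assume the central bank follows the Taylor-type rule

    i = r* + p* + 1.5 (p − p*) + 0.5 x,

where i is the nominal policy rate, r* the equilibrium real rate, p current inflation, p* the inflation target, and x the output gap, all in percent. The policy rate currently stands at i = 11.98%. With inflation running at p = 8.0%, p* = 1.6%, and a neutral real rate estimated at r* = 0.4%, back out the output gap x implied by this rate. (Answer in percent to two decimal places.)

0.76%

0.5 x = 11.98 − 0.4 − 1.6 − 1.5 × (8.0 − 1.6) = 0.38
x = 0.38 / 0.5 = 0.76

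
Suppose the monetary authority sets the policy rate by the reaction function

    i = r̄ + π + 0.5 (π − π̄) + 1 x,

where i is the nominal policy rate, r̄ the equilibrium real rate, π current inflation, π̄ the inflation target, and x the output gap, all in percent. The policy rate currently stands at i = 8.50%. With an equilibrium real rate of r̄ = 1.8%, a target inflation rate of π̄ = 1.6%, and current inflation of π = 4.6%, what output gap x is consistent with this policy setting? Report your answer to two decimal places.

1 x = 8.50 − 1.8 − 4.6 − 0.5 × (4.6 − 1.6) = 0.6
x = 0.6 / 1 = 0.60

0.60%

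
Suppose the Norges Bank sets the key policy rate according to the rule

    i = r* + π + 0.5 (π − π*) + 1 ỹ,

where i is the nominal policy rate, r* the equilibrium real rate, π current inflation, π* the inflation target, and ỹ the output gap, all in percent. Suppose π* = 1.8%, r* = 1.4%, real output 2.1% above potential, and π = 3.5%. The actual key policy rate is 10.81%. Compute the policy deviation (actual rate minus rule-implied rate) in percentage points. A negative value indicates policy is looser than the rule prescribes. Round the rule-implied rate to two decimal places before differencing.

Output 2.1% above potential → ỹ = 2.1.
i = 1.4 + 3.5 + 0.5 × (3.5 − 1.8) + 1 × 2.1
   = 1.4 + 3.5 + 0.85 + 2.1 = 7.85
Deviation = 10.81 − 7.85 = 2.96 pp.

2.96 pp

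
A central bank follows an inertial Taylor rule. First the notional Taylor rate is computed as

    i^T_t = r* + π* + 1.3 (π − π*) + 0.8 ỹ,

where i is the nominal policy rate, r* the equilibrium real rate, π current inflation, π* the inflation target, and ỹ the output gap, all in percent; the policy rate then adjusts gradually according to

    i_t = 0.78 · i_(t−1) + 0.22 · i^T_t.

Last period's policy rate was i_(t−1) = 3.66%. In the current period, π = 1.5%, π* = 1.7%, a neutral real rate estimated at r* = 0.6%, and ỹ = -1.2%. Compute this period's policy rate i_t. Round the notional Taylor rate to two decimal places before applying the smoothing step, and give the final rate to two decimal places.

i^T_t = 0.6 + 1.7 + 1.3 × (1.5 − 1.7) + 0.8 × (-1.2)
   = 0.6 + 1.7 − 0.26 − 0.96 = 1.08
i_t = 0.78 × 3.66 + 0.22 × 1.08 = 2.8548 + 0.2376 = 3.09

3.09%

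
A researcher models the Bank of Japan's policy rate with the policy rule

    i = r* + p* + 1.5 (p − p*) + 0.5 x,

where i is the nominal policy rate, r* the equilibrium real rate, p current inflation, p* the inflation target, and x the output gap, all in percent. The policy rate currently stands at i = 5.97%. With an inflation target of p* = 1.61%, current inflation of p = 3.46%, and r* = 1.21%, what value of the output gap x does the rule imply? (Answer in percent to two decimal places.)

0.75%

0.5 x = 5.97 − 1.21 − 1.61 − 1.5 × (3.46 − 1.61) = 0.375
x = 0.375 / 0.5 = 0.75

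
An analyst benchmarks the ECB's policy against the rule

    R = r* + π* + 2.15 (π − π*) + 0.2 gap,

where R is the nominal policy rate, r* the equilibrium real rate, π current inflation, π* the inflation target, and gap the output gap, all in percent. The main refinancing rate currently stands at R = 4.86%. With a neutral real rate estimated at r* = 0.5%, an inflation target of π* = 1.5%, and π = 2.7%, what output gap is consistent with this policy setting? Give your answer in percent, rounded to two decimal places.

0.2 gap = 4.86 − 0.5 − 1.5 − 2.15 × (2.7 − 1.5) = 0.28
gap = 0.28 / 0.2 = 1.40

1.40%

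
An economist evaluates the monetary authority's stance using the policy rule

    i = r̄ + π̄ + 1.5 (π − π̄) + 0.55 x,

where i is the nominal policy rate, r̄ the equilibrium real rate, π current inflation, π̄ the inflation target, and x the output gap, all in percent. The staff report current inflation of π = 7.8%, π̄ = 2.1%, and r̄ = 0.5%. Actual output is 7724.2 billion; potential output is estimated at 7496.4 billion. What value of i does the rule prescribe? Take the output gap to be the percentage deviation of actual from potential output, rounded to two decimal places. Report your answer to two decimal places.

Output gap = 100 × (7724.2 − 7496.4) / 7496.4 = 3.04%.
i = 0.50 + 2.10 + 1.5 × (7.80 − 2.10) + 0.55 × 3.04
   = 0.50 + 2.1 + 8.55 + 1.672 = 12.82

12.82%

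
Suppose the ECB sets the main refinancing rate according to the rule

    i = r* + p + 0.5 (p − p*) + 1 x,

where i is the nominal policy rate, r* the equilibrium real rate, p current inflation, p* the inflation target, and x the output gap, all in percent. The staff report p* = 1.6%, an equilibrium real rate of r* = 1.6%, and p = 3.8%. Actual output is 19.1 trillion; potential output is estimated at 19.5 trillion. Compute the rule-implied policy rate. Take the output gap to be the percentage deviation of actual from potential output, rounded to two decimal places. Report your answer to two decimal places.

Output gap = 100 × (19.1 − 19.5) / 19.5 = -2.05%.
i = 1.60 + 3.80 + 0.5 × (3.80 − 1.60) + 1 × (-2.05)
   = 1.60 + 3.8 + 1.1 − 2.05 = 4.45

4.45%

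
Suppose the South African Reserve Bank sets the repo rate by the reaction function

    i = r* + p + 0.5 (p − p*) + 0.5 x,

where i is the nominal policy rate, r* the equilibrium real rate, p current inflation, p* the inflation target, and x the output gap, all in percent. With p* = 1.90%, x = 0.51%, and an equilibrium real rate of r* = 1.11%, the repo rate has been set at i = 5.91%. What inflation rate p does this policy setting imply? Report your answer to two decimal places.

3.66%

Collecting p: i = r* + (1 + 0.5) p − 0.5 p* + 0.5 x
1.5 p = 5.91 − 1.11 + 0.5 × 1.90 − 0.5 × 0.51 = 5.495
p = 5.495 / 1.5 = 3.66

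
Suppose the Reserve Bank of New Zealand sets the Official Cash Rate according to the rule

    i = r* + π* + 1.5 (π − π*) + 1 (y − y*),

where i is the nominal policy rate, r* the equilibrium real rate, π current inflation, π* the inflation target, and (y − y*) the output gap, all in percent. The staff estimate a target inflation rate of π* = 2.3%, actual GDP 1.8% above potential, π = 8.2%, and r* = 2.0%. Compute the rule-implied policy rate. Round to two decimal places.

Output 1.8% above potential → (y − y*) = 1.8.
i = 2.0 + 2.3 + 1.5 × (8.2 − 2.3) + 1 × 1.8
   = 2.0 + 2.3 + 8.85 + 1.8 = 14.95

14.95%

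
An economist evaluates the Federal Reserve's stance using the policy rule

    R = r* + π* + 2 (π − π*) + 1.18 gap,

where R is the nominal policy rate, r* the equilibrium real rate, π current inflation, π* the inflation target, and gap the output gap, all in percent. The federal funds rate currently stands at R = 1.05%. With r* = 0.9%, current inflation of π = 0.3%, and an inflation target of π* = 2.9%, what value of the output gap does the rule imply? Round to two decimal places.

1.18 gap = 1.05 − 0.9 − 2.9 − 2 × (0.3 − 2.9) = 2.45
gap = 2.45 / 1.18 = 2.08

2.08%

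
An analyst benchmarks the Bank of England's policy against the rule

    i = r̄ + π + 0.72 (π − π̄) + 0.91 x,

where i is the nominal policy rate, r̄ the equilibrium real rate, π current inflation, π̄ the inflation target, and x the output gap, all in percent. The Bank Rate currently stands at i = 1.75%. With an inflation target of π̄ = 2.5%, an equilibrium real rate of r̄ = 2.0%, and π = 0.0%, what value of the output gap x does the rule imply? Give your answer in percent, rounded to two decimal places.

0.91 x = 1.75 − 2.0 − 0.0 − 0.72 × (0.0 − 2.5) = 1.55
x = 1.55 / 0.91 = 1.70

1.70%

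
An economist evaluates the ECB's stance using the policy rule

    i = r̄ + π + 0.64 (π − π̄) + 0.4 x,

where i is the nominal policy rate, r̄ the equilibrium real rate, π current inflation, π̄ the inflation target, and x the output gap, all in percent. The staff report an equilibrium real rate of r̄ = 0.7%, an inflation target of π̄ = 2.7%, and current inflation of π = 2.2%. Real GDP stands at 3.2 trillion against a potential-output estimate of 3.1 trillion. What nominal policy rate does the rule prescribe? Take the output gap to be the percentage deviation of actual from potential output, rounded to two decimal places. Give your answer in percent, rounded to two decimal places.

3.87%

Output gap = 100 × (3.2 − 3.1) / 3.1 = 3.23%.
i = 0.70 + 2.20 + 0.64 × (2.20 − 2.70) + 0.4 × 3.23
   = 0.70 + 2.2 − 0.32 + 1.292 = 3.87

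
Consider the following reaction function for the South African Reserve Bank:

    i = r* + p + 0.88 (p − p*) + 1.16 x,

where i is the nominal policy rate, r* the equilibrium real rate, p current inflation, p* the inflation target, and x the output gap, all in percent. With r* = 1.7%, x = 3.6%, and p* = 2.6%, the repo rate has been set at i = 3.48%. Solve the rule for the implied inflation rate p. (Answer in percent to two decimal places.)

-0.06%

Collecting p: i = r* + (1 + 0.88) p − 0.88 p* + 1.16 x
1.88 p = 3.48 − 1.7 + 0.88 × 2.6 − 1.16 × 3.6 = -0.108
p = -0.108 / 1.88 = -0.06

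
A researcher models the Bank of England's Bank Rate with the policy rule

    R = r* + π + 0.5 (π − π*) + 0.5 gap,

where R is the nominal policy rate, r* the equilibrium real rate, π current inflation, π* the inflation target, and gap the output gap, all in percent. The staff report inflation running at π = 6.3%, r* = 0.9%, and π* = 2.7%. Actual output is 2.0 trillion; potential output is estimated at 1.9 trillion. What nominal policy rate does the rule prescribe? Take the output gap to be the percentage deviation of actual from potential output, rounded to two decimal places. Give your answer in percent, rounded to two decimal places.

11.63%

Output gap = 100 × (2.0 − 1.9) / 1.9 = 5.26%.
R = 0.90 + 6.30 + 0.5 × (6.30 − 2.70) + 0.5 × 5.26
   = 0.90 + 6.3 + 1.8 + 2.63 = 11.63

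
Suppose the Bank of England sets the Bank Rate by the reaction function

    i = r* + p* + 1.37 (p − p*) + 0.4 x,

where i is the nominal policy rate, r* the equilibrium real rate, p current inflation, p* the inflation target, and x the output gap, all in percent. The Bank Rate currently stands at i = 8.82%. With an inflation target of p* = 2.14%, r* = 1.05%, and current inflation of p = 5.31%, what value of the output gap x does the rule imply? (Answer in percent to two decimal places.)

3.22%

0.4 x = 8.82 − 1.05 − 2.14 − 1.37 × (5.31 − 2.14) = 1.2871
x = 1.2871 / 0.4 = 3.22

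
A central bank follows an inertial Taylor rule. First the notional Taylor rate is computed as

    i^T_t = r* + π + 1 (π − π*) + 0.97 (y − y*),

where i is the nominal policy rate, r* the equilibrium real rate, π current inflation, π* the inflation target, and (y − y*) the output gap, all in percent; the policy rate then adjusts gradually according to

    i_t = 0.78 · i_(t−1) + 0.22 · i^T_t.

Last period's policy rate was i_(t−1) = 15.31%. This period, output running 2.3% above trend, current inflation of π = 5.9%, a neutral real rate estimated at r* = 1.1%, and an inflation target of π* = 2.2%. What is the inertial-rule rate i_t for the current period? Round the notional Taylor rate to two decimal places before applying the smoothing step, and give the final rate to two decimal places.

14.79%

Output 2.3% above potential → (y − y*) = 2.3.
i^T_t = 1.1 + 5.9 + 1 × (5.9 − 2.2) + 0.97 × 2.3
   = 1.1 + 5.9 + 3.7 + 2.231 = 12.93
i_t = 0.78 × 15.31 + 0.22 × 12.93 = 11.9418 + 2.8446 = 14.79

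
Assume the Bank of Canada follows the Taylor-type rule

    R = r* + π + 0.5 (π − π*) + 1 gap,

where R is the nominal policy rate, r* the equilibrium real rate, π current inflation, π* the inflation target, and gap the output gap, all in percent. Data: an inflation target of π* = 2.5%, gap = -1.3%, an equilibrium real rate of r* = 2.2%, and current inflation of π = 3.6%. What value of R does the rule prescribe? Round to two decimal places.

5.05%

R = 2.2 + 3.6 + 0.5 × (3.6 − 2.5) + 1 × (-1.3)
   = 2.2 + 3.6 + 0.55 − 1.3 = 5.05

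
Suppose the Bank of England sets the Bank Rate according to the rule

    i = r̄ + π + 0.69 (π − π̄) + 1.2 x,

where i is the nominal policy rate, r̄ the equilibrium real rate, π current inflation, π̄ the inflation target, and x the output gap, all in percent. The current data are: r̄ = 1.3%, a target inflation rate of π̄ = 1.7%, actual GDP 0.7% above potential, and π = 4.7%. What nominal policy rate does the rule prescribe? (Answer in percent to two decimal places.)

Output 0.7% above potential → x = 0.7.
i = 1.3 + 4.7 + 0.69 × (4.7 − 1.7) + 1.2 × 0.7
   = 1.3 + 4.7 + 2.07 + 0.84 = 8.91

8.91%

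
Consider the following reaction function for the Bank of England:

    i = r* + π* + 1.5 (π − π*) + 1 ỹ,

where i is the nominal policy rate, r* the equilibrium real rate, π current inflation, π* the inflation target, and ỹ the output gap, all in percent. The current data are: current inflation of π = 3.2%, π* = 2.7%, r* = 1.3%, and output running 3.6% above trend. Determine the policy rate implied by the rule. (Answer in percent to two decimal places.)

Output 3.6% above potential → ỹ = 3.6.
i = 1.3 + 2.7 + 1.5 × (3.2 − 2.7) + 1 × 3.6
   = 1.3 + 2.7 + 0.75 + 3.6 = 8.35

8.35%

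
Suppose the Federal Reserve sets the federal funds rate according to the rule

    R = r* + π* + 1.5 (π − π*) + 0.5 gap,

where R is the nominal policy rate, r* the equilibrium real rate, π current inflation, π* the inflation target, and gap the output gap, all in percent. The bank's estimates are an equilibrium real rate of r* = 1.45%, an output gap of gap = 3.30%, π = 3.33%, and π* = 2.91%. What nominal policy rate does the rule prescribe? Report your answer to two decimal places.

6.64%

R = 1.45 + 2.91 + 1.5 × (3.33 − 2.91) + 0.5 × 3.30
   = 1.45 + 2.91 + 0.63 + 1.65 = 6.64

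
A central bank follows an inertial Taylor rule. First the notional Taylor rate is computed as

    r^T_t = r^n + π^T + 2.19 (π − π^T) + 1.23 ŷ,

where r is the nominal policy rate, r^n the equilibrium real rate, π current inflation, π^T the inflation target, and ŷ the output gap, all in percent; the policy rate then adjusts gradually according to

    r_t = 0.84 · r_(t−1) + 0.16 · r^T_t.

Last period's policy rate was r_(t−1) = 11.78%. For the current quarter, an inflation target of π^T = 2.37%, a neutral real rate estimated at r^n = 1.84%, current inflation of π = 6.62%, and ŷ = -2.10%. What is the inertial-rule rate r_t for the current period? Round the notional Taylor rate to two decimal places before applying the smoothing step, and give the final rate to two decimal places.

11.64%

r^T_t = 1.84 + 2.37 + 2.19 × (6.62 − 2.37) + 1.23 × (-2.10)
   = 1.84 + 2.37 + 9.3075 − 2.583 = 10.93
r_t = 0.84 × 11.78 + 0.16 × 10.93 = 9.8952 + 1.7488 = 11.64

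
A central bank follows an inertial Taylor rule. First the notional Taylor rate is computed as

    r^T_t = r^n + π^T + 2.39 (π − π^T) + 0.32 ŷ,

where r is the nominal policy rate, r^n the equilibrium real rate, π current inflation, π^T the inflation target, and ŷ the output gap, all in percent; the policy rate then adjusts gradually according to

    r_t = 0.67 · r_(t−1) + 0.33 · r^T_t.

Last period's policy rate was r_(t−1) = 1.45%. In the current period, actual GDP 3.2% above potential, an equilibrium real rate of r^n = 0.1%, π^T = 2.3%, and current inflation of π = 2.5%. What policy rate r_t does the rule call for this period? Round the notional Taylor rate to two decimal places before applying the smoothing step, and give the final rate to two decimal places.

2.26%

Output 3.2% above potential → ŷ = 3.2.
r^T_t = 0.1 + 2.3 + 2.39 × (2.5 − 2.3) + 0.32 × 3.2
   = 0.1 + 2.3 + 0.478 + 1.024 = 3.90
r_t = 0.67 × 1.45 + 0.33 × 3.90 = 0.9715 + 1.287 = 2.26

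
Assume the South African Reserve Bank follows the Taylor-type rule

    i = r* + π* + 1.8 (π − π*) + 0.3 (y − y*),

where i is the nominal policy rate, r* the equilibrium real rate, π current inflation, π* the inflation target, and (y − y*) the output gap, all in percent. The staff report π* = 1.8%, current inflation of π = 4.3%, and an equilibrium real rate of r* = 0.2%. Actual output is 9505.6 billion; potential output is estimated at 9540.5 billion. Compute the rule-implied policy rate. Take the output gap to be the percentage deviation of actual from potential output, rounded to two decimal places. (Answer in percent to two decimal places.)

6.39%

Output gap = 100 × (9505.6 − 9540.5) / 9540.5 = -0.37%.
i = 0.20 + 1.80 + 1.8 × (4.30 − 1.80) + 0.3 × (-0.37)
   = 0.20 + 1.8 + 4.5 − 0.111 = 6.39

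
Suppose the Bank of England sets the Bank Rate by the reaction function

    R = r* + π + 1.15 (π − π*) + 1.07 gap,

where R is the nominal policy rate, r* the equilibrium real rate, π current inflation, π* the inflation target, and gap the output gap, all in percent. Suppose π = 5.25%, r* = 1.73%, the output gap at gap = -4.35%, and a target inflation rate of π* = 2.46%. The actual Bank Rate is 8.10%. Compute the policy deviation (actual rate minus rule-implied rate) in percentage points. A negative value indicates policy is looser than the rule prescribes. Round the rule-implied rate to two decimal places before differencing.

2.57 pp

R = 1.73 + 5.25 + 1.15 × (5.25 − 2.46) + 1.07 × (-4.35)
   = 1.73 + 5.25 + 3.2085 − 4.6545 = 5.53
Deviation = 8.10 − 5.53 = 2.57 pp.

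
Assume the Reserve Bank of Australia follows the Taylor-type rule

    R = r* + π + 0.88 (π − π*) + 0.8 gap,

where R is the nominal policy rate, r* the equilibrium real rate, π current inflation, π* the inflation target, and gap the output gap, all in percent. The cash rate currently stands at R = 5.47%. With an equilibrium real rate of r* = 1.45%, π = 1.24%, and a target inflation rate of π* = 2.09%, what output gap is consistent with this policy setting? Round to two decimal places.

0.8 gap = 5.47 − 1.45 − 1.24 − 0.88 × (1.24 − 2.09) = 3.528
gap = 3.528 / 0.8 = 4.41

4.41%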